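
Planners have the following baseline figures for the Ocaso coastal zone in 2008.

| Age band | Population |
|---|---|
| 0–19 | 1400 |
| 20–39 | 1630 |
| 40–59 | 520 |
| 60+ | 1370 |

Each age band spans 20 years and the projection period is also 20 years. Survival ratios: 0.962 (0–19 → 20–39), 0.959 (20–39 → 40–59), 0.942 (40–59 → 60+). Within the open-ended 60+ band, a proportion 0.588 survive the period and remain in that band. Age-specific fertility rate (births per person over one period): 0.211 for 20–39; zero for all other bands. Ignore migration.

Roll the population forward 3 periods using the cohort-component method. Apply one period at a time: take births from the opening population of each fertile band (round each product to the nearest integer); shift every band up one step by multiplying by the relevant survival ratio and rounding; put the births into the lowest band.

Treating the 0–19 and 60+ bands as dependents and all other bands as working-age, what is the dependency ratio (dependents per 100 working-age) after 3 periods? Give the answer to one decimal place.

Numbering the bands 1..4 from youngest to oldest:
— Period 1 —
Births: 1630 × 0.211 = 344
Band 2: 1400 × 0.962 = 1347
Band 3: 1630 × 0.959 = 1563
Band 4: 520 × 0.942 + 1370 × 0.588 = 490 + 806 = 1296
→ [344, 1347, 1563, 1296]
— Period 2 —
Births: 1347 × 0.211 = 284
Band 2: 344 × 0.962 = 331
Band 3: 1347 × 0.959 = 1292
Band 4: 1563 × 0.942 + 1296 × 0.588 = 1472 + 762 = 2234
→ [284, 331, 1292, 2234]
— Period 3 —
Births: 331 × 0.211 = 70
Band 2: 284 × 0.962 = 273
Band 3: 331 × 0.959 = 317
Band 4: 1292 × 0.942 + 2234 × 0.588 = 1217 + 1314 = 2531
→ [70, 273, 317, 2531]
Dependents (band 0–19 + band 60+) = 70 + 2531 = 2601; working-age = 590; ratio = 2601/590 × 100 = 440.8

440.8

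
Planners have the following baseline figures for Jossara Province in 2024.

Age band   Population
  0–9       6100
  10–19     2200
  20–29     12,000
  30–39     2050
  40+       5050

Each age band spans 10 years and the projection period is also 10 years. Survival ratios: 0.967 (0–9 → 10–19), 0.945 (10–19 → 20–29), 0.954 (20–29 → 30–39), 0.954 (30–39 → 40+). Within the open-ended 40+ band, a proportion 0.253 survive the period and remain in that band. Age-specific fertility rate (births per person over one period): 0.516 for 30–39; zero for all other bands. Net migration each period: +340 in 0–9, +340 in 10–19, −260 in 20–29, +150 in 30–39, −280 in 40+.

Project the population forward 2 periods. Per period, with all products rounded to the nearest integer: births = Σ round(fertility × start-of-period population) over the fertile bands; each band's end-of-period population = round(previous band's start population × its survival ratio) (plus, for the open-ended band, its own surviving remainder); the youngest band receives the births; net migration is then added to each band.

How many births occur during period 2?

Period 1:
Births: 2050 * 0.516 = 1058
10–19: 6100 * 0.967 = 5899
20–29: 2200 * 0.945 = 2079
30–39: 12000 * 0.954 = 11448
40+: 2050 * 0.954 + 5050 * 0.253 = 1956 + 1278 = 3234
Net migration: 0–9 + 340 → 1398; 10–19 + 340 → 6239; 20–29 − 260 → 1819; 30–39 + 150 → 11598; 40+ − 280 → 2954
End of period: [1398, 6239, 1819, 11598, 2954]
Period 2:
Births: 11598 * 0.516 = 5985
10–19: 1398 * 0.967 = 1352
20–29: 6239 * 0.945 = 5896
30–39: 1819 * 0.954 = 1735
40+: 11598 * 0.954 + 2954 * 0.253 = 11064 + 747 = 11811
Net migration: 0–9 + 340 → 6325; 10–19 + 340 → 1692; 20–29 − 260 → 5636; 30–39 + 150 → 1885; 40+ − 280 → 11531
End of period: [6325, 1692, 5636, 1885, 11531]

5985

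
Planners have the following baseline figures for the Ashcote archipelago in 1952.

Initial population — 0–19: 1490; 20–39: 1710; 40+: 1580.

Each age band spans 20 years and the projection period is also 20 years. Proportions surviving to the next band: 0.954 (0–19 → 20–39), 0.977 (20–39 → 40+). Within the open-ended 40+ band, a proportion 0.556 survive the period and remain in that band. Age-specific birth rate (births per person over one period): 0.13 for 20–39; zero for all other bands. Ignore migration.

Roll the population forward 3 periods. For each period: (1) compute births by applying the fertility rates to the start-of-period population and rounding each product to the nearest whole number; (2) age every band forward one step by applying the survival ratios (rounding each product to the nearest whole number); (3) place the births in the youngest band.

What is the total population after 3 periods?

1971

Numbering the groups 1..3 from youngest to oldest:
After projecting period 1:
Births: 1710 * 0.13 = 222
Group 2: 1490 * 0.954 = 1421
Group 3: 1710 * 0.977 + 1580 * 0.556 = 1671 + 878 = 2549
Giving 222 / 1421 / 2549.
After projecting period 2:
Births: 1421 * 0.13 = 185
Group 2: 222 * 0.954 = 212
Group 3: 1421 * 0.977 + 2549 * 0.556 = 1388 + 1417 = 2805
Giving 185 / 212 / 2805.
After projecting period 3:
Births: 212 * 0.13 = 28
Group 2: 185 * 0.954 = 176
Group 3: 212 * 0.977 + 2805 * 0.556 = 207 + 1560 = 1767
Giving 28 / 176 / 1767.
Total after period 3: 28 + 176 + 1767 = 1971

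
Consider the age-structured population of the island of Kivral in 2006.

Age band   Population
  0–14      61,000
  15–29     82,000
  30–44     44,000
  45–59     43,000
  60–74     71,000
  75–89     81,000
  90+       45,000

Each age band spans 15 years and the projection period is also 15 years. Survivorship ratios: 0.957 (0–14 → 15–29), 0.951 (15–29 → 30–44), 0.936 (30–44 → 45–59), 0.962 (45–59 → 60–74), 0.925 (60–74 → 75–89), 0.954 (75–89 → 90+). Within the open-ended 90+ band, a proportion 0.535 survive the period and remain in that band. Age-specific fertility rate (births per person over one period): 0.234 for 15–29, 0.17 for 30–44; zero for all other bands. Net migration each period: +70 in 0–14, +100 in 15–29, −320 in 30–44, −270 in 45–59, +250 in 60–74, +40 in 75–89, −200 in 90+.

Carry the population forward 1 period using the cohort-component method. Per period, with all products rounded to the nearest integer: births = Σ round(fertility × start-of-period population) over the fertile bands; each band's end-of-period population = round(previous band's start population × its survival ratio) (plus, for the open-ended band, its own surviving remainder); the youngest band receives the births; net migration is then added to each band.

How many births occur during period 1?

26668

— Period 1 —
Births: 82000 × 0.234 = 19188, 44000 × 0.17 = 7480 → 26668
15–29: 61000 × 0.957 = 58377
30–44: 82000 × 0.951 = 77982
45–59: 44000 × 0.936 = 41184
60–74: 43000 × 0.962 = 41366
75–89: 71000 × 0.925 = 65675
90+: 81000 × 0.954 + 45000 × 0.535 = 77274 + 24075 = 101349
Net migration: 0–14 + 70 → 26738; 15–29 + 100 → 58477; 30–44 − 320 → 77662; 45–59 − 270 → 40914; 60–74 + 250 → 41616; 75–89 + 40 → 65715; 90+ − 200 → 101149
Population now: 0–14=26738, 15–29=58477, 30–44=77662, 45–59=40914, 60–74=41616, 75–89=65715, 90+=101149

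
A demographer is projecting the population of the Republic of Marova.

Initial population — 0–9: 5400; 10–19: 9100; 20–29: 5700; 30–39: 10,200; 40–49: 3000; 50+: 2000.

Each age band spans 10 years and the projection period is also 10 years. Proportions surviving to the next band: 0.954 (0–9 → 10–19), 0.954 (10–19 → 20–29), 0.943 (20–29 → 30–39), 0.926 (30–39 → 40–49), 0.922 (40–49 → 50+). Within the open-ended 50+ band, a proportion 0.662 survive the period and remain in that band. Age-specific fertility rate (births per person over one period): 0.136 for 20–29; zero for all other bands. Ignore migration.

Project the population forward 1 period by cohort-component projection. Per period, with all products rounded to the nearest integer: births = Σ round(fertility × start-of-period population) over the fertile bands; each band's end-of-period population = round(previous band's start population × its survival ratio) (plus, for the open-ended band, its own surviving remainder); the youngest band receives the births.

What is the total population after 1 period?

Period 1:
Births: 5700 × 0.136 = 775
10–19: 5400 × 0.954 = 5152
20–29: 9100 × 0.954 = 8681
30–39: 5700 × 0.943 = 5375
40–49: 10200 × 0.926 = 9445
50+: 3000 × 0.922 + 2000 × 0.662 = 2766 + 1324 = 4090
→ [775, 5152, 8681, 5375, 9445, 4090]
Total after period 1: 775 + 5152 + 8681 + 5375 + 9445 + 4090 = 33518

33518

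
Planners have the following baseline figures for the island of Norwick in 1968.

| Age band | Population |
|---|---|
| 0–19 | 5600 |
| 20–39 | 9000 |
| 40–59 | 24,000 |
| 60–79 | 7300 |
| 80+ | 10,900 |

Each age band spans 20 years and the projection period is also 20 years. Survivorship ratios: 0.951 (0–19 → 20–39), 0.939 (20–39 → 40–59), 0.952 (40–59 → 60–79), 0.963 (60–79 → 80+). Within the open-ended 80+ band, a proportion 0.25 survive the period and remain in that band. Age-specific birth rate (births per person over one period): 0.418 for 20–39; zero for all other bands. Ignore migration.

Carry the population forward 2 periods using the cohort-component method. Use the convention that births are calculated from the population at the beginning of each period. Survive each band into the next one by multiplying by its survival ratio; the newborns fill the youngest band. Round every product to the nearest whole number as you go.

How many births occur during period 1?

[period 1]
Births: 9000 * 0.418 = 3762
20–39: 5600 * 0.951 = 5326
40–59: 9000 * 0.939 = 8451
60–79: 24000 * 0.952 = 22848
80+: 7300 * 0.963 + 10900 * 0.25 = 7030 + 2725 = 9755
Population now: 0–19=3762, 20–39=5326, 40–59=8451, 60–79=22848, 80+=9755

3762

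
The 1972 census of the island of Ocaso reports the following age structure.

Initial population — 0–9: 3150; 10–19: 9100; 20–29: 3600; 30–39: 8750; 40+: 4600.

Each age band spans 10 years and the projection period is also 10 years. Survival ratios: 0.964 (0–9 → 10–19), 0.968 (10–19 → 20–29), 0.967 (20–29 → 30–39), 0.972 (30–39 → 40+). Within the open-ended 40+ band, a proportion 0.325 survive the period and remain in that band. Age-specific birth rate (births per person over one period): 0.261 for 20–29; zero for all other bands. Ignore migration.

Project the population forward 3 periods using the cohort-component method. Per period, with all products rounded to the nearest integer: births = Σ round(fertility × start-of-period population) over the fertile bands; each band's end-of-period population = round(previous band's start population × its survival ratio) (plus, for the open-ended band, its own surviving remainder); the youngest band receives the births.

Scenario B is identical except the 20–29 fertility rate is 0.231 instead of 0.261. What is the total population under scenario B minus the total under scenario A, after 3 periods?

(Bands numbered youngest = 1 to oldest = 5.)
Period 1:
Births: 3600 × 0.261 = 940
Band 2: 3150 × 0.964 = 3037
Band 3: 9100 × 0.968 = 8809
Band 4: 3600 × 0.967 = 3481
Band 5: 8750 × 0.972 + 4600 × 0.325 = 8505 + 1495 = 10000
Population now: 0–9=940, 10–19=3037, 20–29=8809, 30–39=3481, 40+=10000
Period 2:
Births: 8809 × 0.261 = 2299
Band 2: 940 × 0.964 = 906
Band 3: 3037 × 0.968 = 2940
Band 4: 8809 × 0.967 = 8518
Band 5: 3481 × 0.972 + 10000 × 0.325 = 3384 + 3250 = 6634
Population now: 0–9=2299, 10–19=906, 20–29=2940, 30–39=8518, 40+=6634
Period 3:
Births: 2940 × 0.261 = 767
Band 2: 2299 × 0.964 = 2216
Band 3: 906 × 0.968 = 877
Band 4: 2940 × 0.967 = 2843
Band 5: 8518 × 0.972 + 6634 × 0.325 = 8279 + 2156 = 10435
Population now: 0–9=767, 10–19=2216, 20–29=877, 30–39=2843, 40+=10435
Scenario A total after 3 periods: 17138
Scenario B projection —
Period 1:
Births: 3600 × 0.231 = 832
Band 2: 3150 × 0.964 = 3037
Band 3: 9100 × 0.968 = 8809
Band 4: 3600 × 0.967 = 3481
Band 5: 8750 × 0.972 + 4600 × 0.325 = 8505 + 1495 = 10000
Population now: 0–9=832, 10–19=3037, 20–29=8809, 30–39=3481, 40+=10000
Period 2:
Births: 8809 × 0.231 = 2035
Band 2: 832 × 0.964 = 802
Band 3: 3037 × 0.968 = 2940
Band 4: 8809 × 0.967 = 8518
Band 5: 3481 × 0.972 + 10000 × 0.325 = 3384 + 3250 = 6634
Population now: 0–9=2035, 10–19=802, 20–29=2940, 30–39=8518, 40+=6634
Period 3:
Births: 2940 × 0.231 = 679
Band 2: 2035 × 0.964 = 1962
Band 3: 802 × 0.968 = 776
Band 4: 2940 × 0.967 = 2843
Band 5: 8518 × 0.972 + 6634 × 0.325 = 8279 + 2156 = 10435
Population now: 0–9=679, 10–19=1962, 20–29=776, 30–39=2843, 40+=10435
Scenario B total after 3 periods: 16695
Difference B − A = 16695 − 17138 = -443

-443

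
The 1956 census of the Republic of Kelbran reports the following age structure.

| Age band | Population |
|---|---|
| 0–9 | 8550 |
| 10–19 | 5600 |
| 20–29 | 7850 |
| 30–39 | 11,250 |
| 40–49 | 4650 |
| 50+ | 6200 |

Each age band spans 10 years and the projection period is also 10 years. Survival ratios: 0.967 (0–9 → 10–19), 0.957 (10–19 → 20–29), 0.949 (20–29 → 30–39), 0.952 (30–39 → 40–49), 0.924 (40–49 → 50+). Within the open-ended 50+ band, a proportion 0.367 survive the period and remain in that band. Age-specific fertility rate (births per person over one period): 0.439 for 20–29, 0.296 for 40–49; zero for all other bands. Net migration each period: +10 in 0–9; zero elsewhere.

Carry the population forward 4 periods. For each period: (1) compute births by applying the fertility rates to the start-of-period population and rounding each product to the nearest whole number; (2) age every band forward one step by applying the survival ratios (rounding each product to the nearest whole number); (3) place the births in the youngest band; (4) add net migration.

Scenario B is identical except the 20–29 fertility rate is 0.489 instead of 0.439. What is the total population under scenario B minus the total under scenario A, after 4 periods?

1379

Let band 1 be 0–9 through band 6 = 50+.
[period 1]
Births: 7850 × 0.439 = 3446, 4650 × 0.296 = 1376 → 4822
Band 2: 8550 × 0.967 = 8268
Band 3: 5600 × 0.957 = 5359
Band 4: 7850 × 0.949 = 7450
Band 5: 11250 × 0.952 = 10710
Band 6: 4650 × 0.924 + 6200 × 0.367 = 4297 + 2275 = 6572
Net migration: Band 1 + 10 → 4832
End of period: [4832, 8268, 5359, 7450, 10710, 6572]
[period 2]
Births: 5359 × 0.439 = 2353, 10710 × 0.296 = 3170 → 5523
Band 2: 4832 × 0.967 = 4673
Band 3: 8268 × 0.957 = 7912
Band 4: 5359 × 0.949 = 5086
Band 5: 7450 × 0.952 = 7092
Band 6: 10710 × 0.924 + 6572 × 0.367 = 9896 + 2412 = 12308
Net migration: Band 1 + 10 → 5533
End of period: [5533, 4673, 7912, 5086, 7092, 12308]
[period 3]
Births: 7912 × 0.439 = 3473, 7092 × 0.296 = 2099 → 5572
Band 2: 5533 × 0.967 = 5350
Band 3: 4673 × 0.957 = 4472
Band 4: 7912 × 0.949 = 7508
Band 5: 5086 × 0.952 = 4842
Band 6: 7092 × 0.924 + 12308 × 0.367 = 6553 + 4517 = 11070
Net migration: Band 1 + 10 → 5582
End of period: [5582, 5350, 4472, 7508, 4842, 11070]
[period 4]
Births: 4472 × 0.439 = 1963, 4842 × 0.296 = 1433 → 3396
Band 2: 5582 × 0.967 = 5398
Band 3: 5350 × 0.957 = 5120
Band 4: 4472 × 0.949 = 4244
Band 5: 7508 × 0.952 = 7148
Band 6: 4842 × 0.924 + 11070 × 0.367 = 4474 + 4063 = 8537
Net migration: Band 1 + 10 → 3406
End of period: [3406, 5398, 5120, 4244, 7148, 8537]
Scenario A total after 4 periods: 33853
Scenario B projection —
[period 1]
Births: 7850 × 0.489 = 3839, 4650 × 0.296 = 1376 → 5215
Band 2: 8550 × 0.967 = 8268
Band 3: 5600 × 0.957 = 5359
Band 4: 7850 × 0.949 = 7450
Band 5: 11250 × 0.952 = 10710
Band 6: 4650 × 0.924 + 6200 × 0.367 = 4297 + 2275 = 6572
Net migration: Band 1 + 10 → 5225
End of period: [5225, 8268, 5359, 7450, 10710, 6572]
[period 2]
Births: 5359 × 0.489 = 2621, 10710 × 0.296 = 3170 → 5791
Band 2: 5225 × 0.967 = 5053
Band 3: 8268 × 0.957 = 7912
Band 4: 5359 × 0.949 = 5086
Band 5: 7450 × 0.952 = 7092
Band 6: 10710 × 0.924 + 6572 × 0.367 = 9896 + 2412 = 12308
Net migration: Band 1 + 10 → 5801
End of period: [5801, 5053, 7912, 5086, 7092, 12308]
[period 3]
Births: 7912 × 0.489 = 3869, 7092 × 0.296 = 2099 → 5968
Band 2: 5801 × 0.967 = 5610
Band 3: 5053 × 0.957 = 4836
Band 4: 7912 × 0.949 = 7508
Band 5: 5086 × 0.952 = 4842
Band 6: 7092 × 0.924 + 12308 × 0.367 = 6553 + 4517 = 11070
Net migration: Band 1 + 10 → 5978
End of period: [5978, 5610, 4836, 7508, 4842, 11070]
[period 4]
Births: 4836 × 0.489 = 2365, 4842 × 0.296 = 1433 → 3798
Band 2: 5978 × 0.967 = 5781
Band 3: 5610 × 0.957 = 5369
Band 4: 4836 × 0.949 = 4589
Band 5: 7508 × 0.952 = 7148
Band 6: 4842 × 0.924 + 11070 × 0.367 = 4474 + 4063 = 8537
Net migration: Band 1 + 10 → 3808
End of period: [3808, 5781, 5369, 4589, 7148, 8537]
Scenario B total after 4 periods: 35232
Difference B − A = 35232 − 33853 = 1379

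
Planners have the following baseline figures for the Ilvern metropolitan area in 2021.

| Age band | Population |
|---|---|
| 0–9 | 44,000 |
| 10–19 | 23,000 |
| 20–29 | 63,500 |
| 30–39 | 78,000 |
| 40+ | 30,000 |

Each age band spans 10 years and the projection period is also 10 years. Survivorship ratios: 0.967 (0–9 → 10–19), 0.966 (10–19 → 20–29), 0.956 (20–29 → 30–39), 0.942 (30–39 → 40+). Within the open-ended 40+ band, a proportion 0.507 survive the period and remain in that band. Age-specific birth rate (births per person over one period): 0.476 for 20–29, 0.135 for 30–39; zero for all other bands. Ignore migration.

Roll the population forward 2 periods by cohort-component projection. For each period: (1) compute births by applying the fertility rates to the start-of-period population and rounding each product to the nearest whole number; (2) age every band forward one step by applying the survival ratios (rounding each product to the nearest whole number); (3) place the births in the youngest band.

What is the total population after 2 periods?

Call the bands 1 to 5, youngest first.
Period 1:
Births: 63500 * 0.476 = 30226 ; 78000 * 0.135 = 10530 → total 40756
Band 2: 44000 * 0.967 = 42548
Band 3: 23000 * 0.966 = 22218
Band 4: 63500 * 0.956 = 60706
Band 5: 78000 * 0.942 + 30000 * 0.507 = 73476 + 15210 = 88686
Population now: 0–9=40756, 10–19=42548, 20–29=22218, 30–39=60706, 40+=88686
Period 2:
Births: 22218 * 0.476 = 10576 ; 60706 * 0.135 = 8195 → total 18771
Band 2: 40756 * 0.967 = 39411
Band 3: 42548 * 0.966 = 41101
Band 4: 22218 * 0.956 = 21240
Band 5: 60706 * 0.942 + 88686 * 0.507 = 57185 + 44964 = 102149
Population now: 0–9=18771, 10–19=39411, 20–29=41101, 30–39=21240, 40+=102149
Total after period 2: 18771 + 39411 + 41101 + 21240 + 102149 = 222672

222672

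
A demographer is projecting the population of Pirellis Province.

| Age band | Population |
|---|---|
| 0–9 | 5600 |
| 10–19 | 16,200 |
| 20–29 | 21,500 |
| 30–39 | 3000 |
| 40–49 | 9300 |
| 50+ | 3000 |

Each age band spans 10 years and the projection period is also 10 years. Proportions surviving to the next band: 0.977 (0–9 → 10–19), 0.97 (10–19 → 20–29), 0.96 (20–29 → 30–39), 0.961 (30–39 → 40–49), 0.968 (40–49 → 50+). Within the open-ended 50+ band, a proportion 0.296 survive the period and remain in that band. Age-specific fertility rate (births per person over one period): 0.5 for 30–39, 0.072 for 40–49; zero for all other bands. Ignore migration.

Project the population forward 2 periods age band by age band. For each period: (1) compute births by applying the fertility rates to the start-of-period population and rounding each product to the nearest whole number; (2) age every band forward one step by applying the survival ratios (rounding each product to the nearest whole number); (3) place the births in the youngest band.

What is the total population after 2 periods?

After projecting period 1:
Births: 3000 × 0.5 = 1500  |  9300 × 0.072 = 670 → total 2170
10–19: 5600 × 0.977 = 5471
20–29: 16200 × 0.97 = 15714
30–39: 21500 × 0.96 = 20640
40–49: 3000 × 0.961 = 2883
50+: 9300 × 0.968 + 3000 × 0.296 = 9002 + 888 = 9890
Population now: 0–9=2170, 10–19=5471, 20–29=15714, 30–39=20640, 40–49=2883, 50+=9890
After projecting period 2:
Births: 20640 × 0.5 = 10320  |  2883 × 0.072 = 208 → total 10528
10–19: 2170 × 0.977 = 2120
20–29: 5471 × 0.97 = 5307
30–39: 15714 × 0.96 = 15085
40–49: 20640 × 0.961 = 19835
50+: 2883 × 0.968 + 9890 × 0.296 = 2791 + 2927 = 5718
Population now: 0–9=10528, 10–19=2120, 20–29=5307, 30–39=15085, 40–49=19835, 50+=5718
Total after period 2: 10528 + 2120 + 5307 + 15085 + 19835 + 5718 = 58593

58593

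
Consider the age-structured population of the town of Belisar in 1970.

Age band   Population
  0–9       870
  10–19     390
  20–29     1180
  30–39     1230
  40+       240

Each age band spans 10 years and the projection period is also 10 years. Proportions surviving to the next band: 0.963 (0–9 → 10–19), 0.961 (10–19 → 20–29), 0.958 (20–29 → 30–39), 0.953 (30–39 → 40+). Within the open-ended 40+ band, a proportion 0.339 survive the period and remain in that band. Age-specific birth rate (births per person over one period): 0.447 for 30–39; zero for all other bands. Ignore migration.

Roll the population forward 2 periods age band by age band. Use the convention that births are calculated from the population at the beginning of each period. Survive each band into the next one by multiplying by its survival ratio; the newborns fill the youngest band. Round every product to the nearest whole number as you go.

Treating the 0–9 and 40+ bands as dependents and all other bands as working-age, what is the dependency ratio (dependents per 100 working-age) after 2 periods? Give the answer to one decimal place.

118.5

— Period 1 —
Births: 1230 × 0.447 = 550
10–19: 870 × 0.963 = 838
20–29: 390 × 0.961 = 375
30–39: 1180 × 0.958 = 1130
40+: 1230 × 0.953 + 240 × 0.339 = 1172 + 81 = 1253
Population now: 0–9=550, 10–19=838, 20–29=375, 30–39=1130, 40+=1253
— Period 2 —
Births: 1130 × 0.447 = 505
10–19: 550 × 0.963 = 530
20–29: 838 × 0.961 = 805
30–39: 375 × 0.958 = 359
40+: 1130 × 0.953 + 1253 × 0.339 = 1077 + 425 = 1502
Population now: 0–9=505, 10–19=530, 20–29=805, 30–39=359, 40+=1502
Dependents (band 0–9 + band 40+) = 505 + 1502 = 2007; working-age = 1694; ratio = 2007/1694 × 100 = 118.5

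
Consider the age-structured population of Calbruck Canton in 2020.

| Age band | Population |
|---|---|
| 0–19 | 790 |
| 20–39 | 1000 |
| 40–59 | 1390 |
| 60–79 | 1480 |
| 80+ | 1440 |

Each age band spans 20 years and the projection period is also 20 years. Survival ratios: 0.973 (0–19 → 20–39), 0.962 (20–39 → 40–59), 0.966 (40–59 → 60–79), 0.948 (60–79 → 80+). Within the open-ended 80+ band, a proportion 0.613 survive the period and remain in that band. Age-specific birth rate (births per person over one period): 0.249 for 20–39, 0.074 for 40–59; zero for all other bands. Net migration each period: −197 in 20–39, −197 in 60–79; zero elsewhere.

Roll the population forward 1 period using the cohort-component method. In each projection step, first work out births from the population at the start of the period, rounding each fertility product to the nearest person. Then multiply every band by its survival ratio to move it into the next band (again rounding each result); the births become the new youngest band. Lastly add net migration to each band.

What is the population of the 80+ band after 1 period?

2286

— Period 1 —
Births: 1000 * 0.249 = 249, 1390 * 0.074 = 103 → total 352
20–39: 790 * 0.973 = 769
40–59: 1000 * 0.962 = 962
60–79: 1390 * 0.966 = 1343
80+: 1480 * 0.948 + 1440 * 0.613 = 1403 + 883 = 2286
Net migration: 20–39 − 197 → 572; 60–79 − 197 → 1146
→ [352, 572, 962, 1146, 2286]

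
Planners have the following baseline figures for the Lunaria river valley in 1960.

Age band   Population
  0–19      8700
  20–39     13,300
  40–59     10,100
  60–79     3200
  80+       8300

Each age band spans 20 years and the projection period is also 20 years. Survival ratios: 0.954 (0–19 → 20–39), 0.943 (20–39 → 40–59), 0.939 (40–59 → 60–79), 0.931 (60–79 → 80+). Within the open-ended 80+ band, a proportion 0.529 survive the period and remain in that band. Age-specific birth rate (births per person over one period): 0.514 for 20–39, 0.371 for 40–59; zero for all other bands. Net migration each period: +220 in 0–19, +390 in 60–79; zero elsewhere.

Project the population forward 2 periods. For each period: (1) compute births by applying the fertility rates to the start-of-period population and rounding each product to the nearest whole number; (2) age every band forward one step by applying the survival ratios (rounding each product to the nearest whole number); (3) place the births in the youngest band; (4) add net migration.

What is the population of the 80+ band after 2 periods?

After projecting period 1:
Births: 13300 × 0.514 = 6836  |  10100 × 0.371 = 3747 → 10583
20–39: 8700 × 0.954 = 8300
40–59: 13300 × 0.943 = 12542
60–79: 10100 × 0.939 = 9484
80+: 3200 × 0.931 + 8300 × 0.529 = 2979 + 4391 = 7370
Net migration: 0–19 + 220 → 10803; 60–79 + 390 → 9874
Population now: 0–19=10803, 20–39=8300, 40–59=12542, 60–79=9874, 80+=7370
After projecting period 2:
Births: 8300 × 0.514 = 4266  |  12542 × 0.371 = 4653 → 8919
20–39: 10803 × 0.954 = 10306
40–59: 8300 × 0.943 = 7827
60–79: 12542 × 0.939 = 11777
80+: 9874 × 0.931 + 7370 × 0.529 = 9193 + 3899 = 13092
Net migration: 0–19 + 220 → 9139; 60–79 + 390 → 12167
Population now: 0–19=9139, 20–39=10306, 40–59=7827, 60–79=12167, 80+=13092

13092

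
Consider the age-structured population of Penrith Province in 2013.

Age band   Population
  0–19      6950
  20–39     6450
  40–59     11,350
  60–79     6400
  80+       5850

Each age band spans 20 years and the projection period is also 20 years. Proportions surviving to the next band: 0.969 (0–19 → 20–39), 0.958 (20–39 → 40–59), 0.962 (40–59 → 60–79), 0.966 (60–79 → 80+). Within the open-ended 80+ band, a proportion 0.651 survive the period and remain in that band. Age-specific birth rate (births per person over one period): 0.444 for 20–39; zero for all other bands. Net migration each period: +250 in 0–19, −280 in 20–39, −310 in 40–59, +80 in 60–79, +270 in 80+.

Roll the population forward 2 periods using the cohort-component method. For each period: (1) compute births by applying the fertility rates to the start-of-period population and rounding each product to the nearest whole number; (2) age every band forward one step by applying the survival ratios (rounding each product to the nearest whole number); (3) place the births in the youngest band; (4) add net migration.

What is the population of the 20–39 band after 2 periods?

2737

Call the groups 1 to 5, youngest first.
— Period 1 —
Births: 6450 × 0.444 = 2864
Group 2: 6950 × 0.969 = 6735
Group 3: 6450 × 0.958 = 6179
Group 4: 11350 × 0.962 = 10919
Group 5: 6400 × 0.966 + 5850 × 0.651 = 6182 + 3808 = 9990
Net migration: Group 1 + 250 → 3114; Group 2 − 280 → 6455; Group 3 − 310 → 5869; Group 4 + 80 → 10999; Group 5 + 270 → 10260
End of period: [3114, 6455, 5869, 10999, 10260]
— Period 2 —
Births: 6455 × 0.444 = 2866
Group 2: 3114 × 0.969 = 3017
Group 3: 6455 × 0.958 = 6184
Group 4: 5869 × 0.962 = 5646
Group 5: 10999 × 0.966 + 10260 × 0.651 = 10625 + 6679 = 17304
Net migration: Group 1 + 250 → 3116; Group 2 − 280 → 2737; Group 3 − 310 → 5874; Group 4 + 80 → 5726; Group 5 + 270 → 17574
End of period: [3116, 2737, 5874, 5726, 17574]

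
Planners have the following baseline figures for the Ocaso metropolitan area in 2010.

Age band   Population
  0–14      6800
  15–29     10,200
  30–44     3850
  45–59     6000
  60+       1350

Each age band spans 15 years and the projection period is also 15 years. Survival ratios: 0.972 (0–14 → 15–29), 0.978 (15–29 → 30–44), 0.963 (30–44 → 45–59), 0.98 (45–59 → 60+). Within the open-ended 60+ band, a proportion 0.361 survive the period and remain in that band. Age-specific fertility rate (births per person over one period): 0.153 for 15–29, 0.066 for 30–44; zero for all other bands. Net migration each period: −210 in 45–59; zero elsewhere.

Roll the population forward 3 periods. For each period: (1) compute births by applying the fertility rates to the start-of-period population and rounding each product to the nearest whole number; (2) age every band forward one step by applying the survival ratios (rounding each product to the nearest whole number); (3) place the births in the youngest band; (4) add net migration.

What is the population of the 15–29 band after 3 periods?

(Groups numbered youngest = 1 to oldest = 5.)
Period 1:
Births: 10200 * 0.153 = 1561  |  3850 * 0.066 = 254 — total 1815
Group 2: 6800 * 0.972 = 6610
Group 3: 10200 * 0.978 = 9976
Group 4: 3850 * 0.963 = 3708
Group 5: 6000 * 0.98 + 1350 * 0.361 = 5880 + 487 = 6367
Net migration: Group 4 − 210 → 3498
→ [1815, 6610, 9976, 3498, 6367]
Period 2:
Births: 6610 * 0.153 = 1011  |  9976 * 0.066 = 658 — total 1669
Group 2: 1815 * 0.972 = 1764
Group 3: 6610 * 0.978 = 6465
Group 4: 9976 * 0.963 = 9607
Group 5: 3498 * 0.98 + 6367 * 0.361 = 3428 + 2298 = 5726
Net migration: Group 4 − 210 → 9397
→ [1669, 1764, 6465, 9397, 5726]
Period 3:
Births: 1764 * 0.153 = 270  |  6465 * 0.066 = 427 — total 697
Group 2: 1669 * 0.972 = 1622
Group 3: 1764 * 0.978 = 1725
Group 4: 6465 * 0.963 = 6226
Group 5: 9397 * 0.98 + 5726 * 0.361 = 9209 + 2067 = 11276
Net migration: Group 4 − 210 → 6016
→ [697, 1622, 1725, 6016, 11276]

1622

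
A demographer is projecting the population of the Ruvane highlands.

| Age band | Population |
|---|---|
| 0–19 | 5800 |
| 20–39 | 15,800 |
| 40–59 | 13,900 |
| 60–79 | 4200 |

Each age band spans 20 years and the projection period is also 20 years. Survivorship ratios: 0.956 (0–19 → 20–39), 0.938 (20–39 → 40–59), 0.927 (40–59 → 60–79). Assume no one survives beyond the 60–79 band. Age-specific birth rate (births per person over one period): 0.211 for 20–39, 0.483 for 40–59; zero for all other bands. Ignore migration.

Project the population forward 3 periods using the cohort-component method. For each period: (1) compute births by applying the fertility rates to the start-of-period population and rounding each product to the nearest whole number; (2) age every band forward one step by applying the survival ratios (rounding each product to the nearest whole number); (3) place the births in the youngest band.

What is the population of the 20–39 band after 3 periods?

Call the groups 1 to 4, youngest first.
Period 1:
Births: 15800 × 0.211 = 3334, 13900 × 0.483 = 6714 — total 10048
Group 2: 5800 × 0.956 = 5545
Group 3: 15800 × 0.938 = 14820
Group 4: 13900 × 0.927 = 12885
→ [10048, 5545, 14820, 12885]
Period 2:
Births: 5545 × 0.211 = 1170, 14820 × 0.483 = 7158 — total 8328
Group 2: 10048 × 0.956 = 9606
Group 3: 5545 × 0.938 = 5201
Group 4: 14820 × 0.927 = 13738
→ [8328, 9606, 5201, 13738]
Period 3:
Births: 9606 × 0.211 = 2027, 5201 × 0.483 = 2512 — total 4539
Group 2: 8328 × 0.956 = 7962
Group 3: 9606 × 0.938 = 9010
Group 4: 5201 × 0.927 = 4821
→ [4539, 7962, 9010, 4821]

7962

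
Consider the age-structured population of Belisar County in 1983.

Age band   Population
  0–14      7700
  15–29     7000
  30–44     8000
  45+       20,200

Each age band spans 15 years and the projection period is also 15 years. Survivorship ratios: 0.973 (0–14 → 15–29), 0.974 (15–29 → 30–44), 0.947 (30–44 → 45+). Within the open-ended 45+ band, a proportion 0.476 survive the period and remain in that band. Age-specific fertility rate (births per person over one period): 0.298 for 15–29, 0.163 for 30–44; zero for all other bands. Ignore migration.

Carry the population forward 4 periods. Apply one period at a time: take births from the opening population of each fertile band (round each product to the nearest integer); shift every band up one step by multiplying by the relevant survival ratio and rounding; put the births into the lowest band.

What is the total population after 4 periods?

16424

[period 1]
Births: 7000 * 0.298 = 2086 ; 8000 * 0.163 = 1304 → total 3390
15–29: 7700 * 0.973 = 7492
30–44: 7000 * 0.974 = 6818
45+: 8000 * 0.947 + 20200 * 0.476 = 7576 + 9615 = 17191
End of period: [3390, 7492, 6818, 17191]
[period 2]
Births: 7492 * 0.298 = 2233 ; 6818 * 0.163 = 1111 → total 3344
15–29: 3390 * 0.973 = 3298
30–44: 7492 * 0.974 = 7297
45+: 6818 * 0.947 + 17191 * 0.476 = 6457 + 8183 = 14640
End of period: [3344, 3298, 7297, 14640]
[period 3]
Births: 3298 * 0.298 = 983 ; 7297 * 0.163 = 1189 → total 2172
15–29: 3344 * 0.973 = 3254
30–44: 3298 * 0.974 = 3212
45+: 7297 * 0.947 + 14640 * 0.476 = 6910 + 6969 = 13879
End of period: [2172, 3254, 3212, 13879]
[period 4]
Births: 3254 * 0.298 = 970 ; 3212 * 0.163 = 524 → total 1494
15–29: 2172 * 0.973 = 2113
30–44: 3254 * 0.974 = 3169
45+: 3212 * 0.947 + 13879 * 0.476 = 3042 + 6606 = 9648
End of period: [1494, 2113, 3169, 9648]
Total after period 4: 1494 + 2113 + 3169 + 9648 = 16424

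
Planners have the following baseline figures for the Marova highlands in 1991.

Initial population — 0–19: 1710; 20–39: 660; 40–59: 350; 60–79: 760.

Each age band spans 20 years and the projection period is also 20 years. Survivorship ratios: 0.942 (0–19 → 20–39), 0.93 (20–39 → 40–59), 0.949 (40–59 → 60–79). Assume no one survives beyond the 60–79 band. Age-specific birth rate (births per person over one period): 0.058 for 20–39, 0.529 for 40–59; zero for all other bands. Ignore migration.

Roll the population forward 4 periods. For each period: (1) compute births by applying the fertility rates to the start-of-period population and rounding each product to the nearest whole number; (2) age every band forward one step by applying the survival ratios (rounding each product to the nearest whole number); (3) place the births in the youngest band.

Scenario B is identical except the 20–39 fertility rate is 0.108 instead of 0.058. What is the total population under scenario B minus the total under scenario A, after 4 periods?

Let group 1 be 0–19 through group 4 = 60–79.
— Period 1 —
Births: 660 * 0.058 = 38, 350 * 0.529 = 185 → total 223
Group 2: 1710 * 0.942 = 1611
Group 3: 660 * 0.93 = 614
Group 4: 350 * 0.949 = 332
→ [223, 1611, 614, 332]
— Period 2 —
Births: 1611 * 0.058 = 93, 614 * 0.529 = 325 → total 418
Group 2: 223 * 0.942 = 210
Group 3: 1611 * 0.93 = 1498
Group 4: 614 * 0.949 = 583
→ [418, 210, 1498, 583]
— Period 3 —
Births: 210 * 0.058 = 12, 1498 * 0.529 = 792 → total 804
Group 2: 418 * 0.942 = 394
Group 3: 210 * 0.93 = 195
Group 4: 1498 * 0.949 = 1422
→ [804, 394, 195, 1422]
— Period 4 —
Births: 394 * 0.058 = 23, 195 * 0.529 = 103 → total 126
Group 2: 804 * 0.942 = 757
Group 3: 394 * 0.93 = 366
Group 4: 195 * 0.949 = 185
→ [126, 757, 366, 185]
Scenario A total after 4 periods: 1434
Scenario B projection —
— Period 1 —
Births: 660 * 0.108 = 71, 350 * 0.529 = 185 → total 256
Group 2: 1710 * 0.942 = 1611
Group 3: 660 * 0.93 = 614
Group 4: 350 * 0.949 = 332
→ [256, 1611, 614, 332]
— Period 2 —
Births: 1611 * 0.108 = 174, 614 * 0.529 = 325 → total 499
Group 2: 256 * 0.942 = 241
Group 3: 1611 * 0.93 = 1498
Group 4: 614 * 0.949 = 583
→ [499, 241, 1498, 583]
— Period 3 —
Births: 241 * 0.108 = 26, 1498 * 0.529 = 792 → total 818
Group 2: 499 * 0.942 = 470
Group 3: 241 * 0.93 = 224
Group 4: 1498 * 0.949 = 1422
→ [818, 470, 224, 1422]
— Period 4 —
Births: 470 * 0.108 = 51, 224 * 0.529 = 118 → total 169
Group 2: 818 * 0.942 = 771
Group 3: 470 * 0.93 = 437
Group 4: 224 * 0.949 = 213
→ [169, 771, 437, 213]
Scenario B total after 4 periods: 1590
Difference B − A = 1590 − 1434 = 156

156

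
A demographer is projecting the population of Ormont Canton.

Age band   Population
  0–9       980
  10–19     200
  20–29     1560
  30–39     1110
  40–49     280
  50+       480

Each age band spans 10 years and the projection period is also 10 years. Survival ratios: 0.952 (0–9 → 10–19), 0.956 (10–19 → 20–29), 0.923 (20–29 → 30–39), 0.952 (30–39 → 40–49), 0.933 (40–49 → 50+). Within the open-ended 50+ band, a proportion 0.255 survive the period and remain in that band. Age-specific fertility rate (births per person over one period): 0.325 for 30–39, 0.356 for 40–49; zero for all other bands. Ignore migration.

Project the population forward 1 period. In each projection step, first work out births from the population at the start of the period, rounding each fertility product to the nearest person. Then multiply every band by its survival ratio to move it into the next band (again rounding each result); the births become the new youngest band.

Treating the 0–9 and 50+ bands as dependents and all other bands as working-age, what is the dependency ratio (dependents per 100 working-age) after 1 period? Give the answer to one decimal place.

23.3

Period 1.
Births: 1110 × 0.325 = 361  |  280 × 0.356 = 100 — total 461
10–19: 980 × 0.952 = 933
20–29: 200 × 0.956 = 191
30–39: 1560 × 0.923 = 1440
40–49: 1110 × 0.952 = 1057
50+: 280 × 0.933 + 480 × 0.255 = 261 + 122 = 383
Giving 461 / 933 / 191 / 1440 / 1057 / 383.
Dependents (band 0–9 + band 50+) = 461 + 383 = 844; working-age = 3621; ratio = 844/3621 × 100 = 23.3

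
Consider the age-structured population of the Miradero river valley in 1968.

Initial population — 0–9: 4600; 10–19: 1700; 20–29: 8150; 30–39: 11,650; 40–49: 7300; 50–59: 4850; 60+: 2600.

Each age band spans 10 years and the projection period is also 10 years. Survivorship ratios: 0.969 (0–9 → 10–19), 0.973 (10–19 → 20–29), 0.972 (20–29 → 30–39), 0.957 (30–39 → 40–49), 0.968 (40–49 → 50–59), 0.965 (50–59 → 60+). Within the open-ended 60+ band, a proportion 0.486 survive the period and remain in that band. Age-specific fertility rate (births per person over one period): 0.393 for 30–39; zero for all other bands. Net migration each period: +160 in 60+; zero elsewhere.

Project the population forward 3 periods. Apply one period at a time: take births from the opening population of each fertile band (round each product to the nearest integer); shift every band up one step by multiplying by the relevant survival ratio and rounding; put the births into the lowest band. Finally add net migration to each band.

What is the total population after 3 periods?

— Period 1 —
Births: 11650 × 0.393 = 4578
10–19: 4600 × 0.969 = 4457
20–29: 1700 × 0.973 = 1654
30–39: 8150 × 0.972 = 7922
40–49: 11650 × 0.957 = 11149
50–59: 7300 × 0.968 = 7066
60+: 4850 × 0.965 + 2600 × 0.486 = 4680 + 1264 = 5944
Net migration: 60+ + 160 → 6104
Giving 4578 / 4457 / 1654 / 7922 / 11149 / 7066 / 6104.
— Period 2 —
Births: 7922 × 0.393 = 3113
10–19: 4578 × 0.969 = 4436
20–29: 4457 × 0.973 = 4337
30–39: 1654 × 0.972 = 1608
40–49: 7922 × 0.957 = 7581
50–59: 11149 × 0.968 = 10792
60+: 7066 × 0.965 + 6104 × 0.486 = 6819 + 2967 = 9786
Net migration: 60+ + 160 → 9946
Giving 3113 / 4436 / 4337 / 1608 / 7581 / 10792 / 9946.
— Period 3 —
Births: 1608 × 0.393 = 632
10–19: 3113 × 0.969 = 3016
20–29: 4436 × 0.973 = 4316
30–39: 4337 × 0.972 = 4216
40–49: 1608 × 0.957 = 1539
50–59: 7581 × 0.968 = 7338
60+: 10792 × 0.965 + 9946 × 0.486 = 10414 + 4834 = 15248
Net migration: 60+ + 160 → 15408
Giving 632 / 3016 / 4316 / 4216 / 1539 / 7338 / 15408.
Total after period 3: 632 + 3016 + 4316 + 4216 + 1539 + 7338 + 15408 = 36465

36465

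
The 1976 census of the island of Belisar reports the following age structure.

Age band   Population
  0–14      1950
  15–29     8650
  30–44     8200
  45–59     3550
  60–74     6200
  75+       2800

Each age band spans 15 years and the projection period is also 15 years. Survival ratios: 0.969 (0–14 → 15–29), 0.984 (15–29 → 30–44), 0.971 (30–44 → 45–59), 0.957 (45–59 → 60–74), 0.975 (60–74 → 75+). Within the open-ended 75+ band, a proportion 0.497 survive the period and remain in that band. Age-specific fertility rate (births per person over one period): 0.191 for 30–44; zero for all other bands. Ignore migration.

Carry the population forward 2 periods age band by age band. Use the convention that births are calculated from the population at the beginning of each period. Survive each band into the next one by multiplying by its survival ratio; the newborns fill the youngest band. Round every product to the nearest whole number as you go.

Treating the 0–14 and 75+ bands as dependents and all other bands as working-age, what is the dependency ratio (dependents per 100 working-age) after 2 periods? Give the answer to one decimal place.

44.8

Let band 1 be 0–14 through band 6 = 75+.
— Period 1 —
Births: 8200 × 0.191 = 1566
Band 2: 1950 × 0.969 = 1890
Band 3: 8650 × 0.984 = 8512
Band 4: 8200 × 0.971 = 7962
Band 5: 3550 × 0.957 = 3397
Band 6: 6200 × 0.975 + 2800 × 0.497 = 6045 + 1392 = 7437
End of period: [1566, 1890, 8512, 7962, 3397, 7437]
— Period 2 —
Births: 8512 × 0.191 = 1626
Band 2: 1566 × 0.969 = 1517
Band 3: 1890 × 0.984 = 1860
Band 4: 8512 × 0.971 = 8265
Band 5: 7962 × 0.957 = 7620
Band 6: 3397 × 0.975 + 7437 × 0.497 = 3312 + 3696 = 7008
End of period: [1626, 1517, 1860, 8265, 7620, 7008]
Dependents (band 0–14 + band 75+) = 1626 + 7008 = 8634; working-age = 19262; ratio = 8634/19262 × 100 = 44.8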